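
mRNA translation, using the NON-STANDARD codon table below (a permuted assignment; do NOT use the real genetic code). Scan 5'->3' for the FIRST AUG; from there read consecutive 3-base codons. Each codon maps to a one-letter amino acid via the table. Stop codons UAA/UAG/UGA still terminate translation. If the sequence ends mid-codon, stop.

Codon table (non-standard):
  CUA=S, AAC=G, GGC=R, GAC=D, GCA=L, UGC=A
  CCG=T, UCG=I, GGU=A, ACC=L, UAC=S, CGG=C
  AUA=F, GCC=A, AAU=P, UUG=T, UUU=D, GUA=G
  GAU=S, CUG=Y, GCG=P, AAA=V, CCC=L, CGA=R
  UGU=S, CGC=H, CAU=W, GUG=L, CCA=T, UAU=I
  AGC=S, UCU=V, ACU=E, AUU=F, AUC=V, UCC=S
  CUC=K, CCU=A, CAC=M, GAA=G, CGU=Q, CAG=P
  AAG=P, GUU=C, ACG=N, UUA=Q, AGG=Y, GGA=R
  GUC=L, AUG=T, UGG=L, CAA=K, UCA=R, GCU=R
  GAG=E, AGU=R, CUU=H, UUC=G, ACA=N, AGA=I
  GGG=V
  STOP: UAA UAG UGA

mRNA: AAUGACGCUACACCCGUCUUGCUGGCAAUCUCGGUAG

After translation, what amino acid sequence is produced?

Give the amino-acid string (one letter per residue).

start AUG at pos 1
pos 1: AUG -> T; peptide=T
pos 4: ACG -> N; peptide=TN
pos 7: CUA -> S; peptide=TNS
pos 10: CAC -> M; peptide=TNSM
pos 13: CCG -> T; peptide=TNSMT
pos 16: UCU -> V; peptide=TNSMTV
pos 19: UGC -> A; peptide=TNSMTVA
pos 22: UGG -> L; peptide=TNSMTVAL
pos 25: CAA -> K; peptide=TNSMTVALK
pos 28: UCU -> V; peptide=TNSMTVALKV
pos 31: CGG -> C; peptide=TNSMTVALKVC
pos 34: UAG -> STOP

Answer: TNSMTVALKVC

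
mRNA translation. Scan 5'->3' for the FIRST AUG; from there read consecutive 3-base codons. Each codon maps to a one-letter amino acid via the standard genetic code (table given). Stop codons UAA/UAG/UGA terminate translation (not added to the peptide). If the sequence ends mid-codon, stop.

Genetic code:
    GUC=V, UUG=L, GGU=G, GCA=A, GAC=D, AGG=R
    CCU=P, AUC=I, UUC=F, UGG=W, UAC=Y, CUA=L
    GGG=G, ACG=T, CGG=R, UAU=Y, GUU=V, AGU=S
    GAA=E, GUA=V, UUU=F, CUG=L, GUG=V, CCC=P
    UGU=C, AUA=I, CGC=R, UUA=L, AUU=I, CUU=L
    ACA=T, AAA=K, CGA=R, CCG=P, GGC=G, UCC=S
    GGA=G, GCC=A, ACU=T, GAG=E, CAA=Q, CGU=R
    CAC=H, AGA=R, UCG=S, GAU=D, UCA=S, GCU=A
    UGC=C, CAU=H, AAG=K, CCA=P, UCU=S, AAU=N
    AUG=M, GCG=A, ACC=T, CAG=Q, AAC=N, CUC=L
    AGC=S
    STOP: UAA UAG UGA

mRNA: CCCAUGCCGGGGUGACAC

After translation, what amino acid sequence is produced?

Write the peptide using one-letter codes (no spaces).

start AUG at pos 3
pos 3: AUG -> M; peptide=M
pos 6: CCG -> P; peptide=MP
pos 9: GGG -> G; peptide=MPG
pos 12: UGA -> STOP

Answer: MPG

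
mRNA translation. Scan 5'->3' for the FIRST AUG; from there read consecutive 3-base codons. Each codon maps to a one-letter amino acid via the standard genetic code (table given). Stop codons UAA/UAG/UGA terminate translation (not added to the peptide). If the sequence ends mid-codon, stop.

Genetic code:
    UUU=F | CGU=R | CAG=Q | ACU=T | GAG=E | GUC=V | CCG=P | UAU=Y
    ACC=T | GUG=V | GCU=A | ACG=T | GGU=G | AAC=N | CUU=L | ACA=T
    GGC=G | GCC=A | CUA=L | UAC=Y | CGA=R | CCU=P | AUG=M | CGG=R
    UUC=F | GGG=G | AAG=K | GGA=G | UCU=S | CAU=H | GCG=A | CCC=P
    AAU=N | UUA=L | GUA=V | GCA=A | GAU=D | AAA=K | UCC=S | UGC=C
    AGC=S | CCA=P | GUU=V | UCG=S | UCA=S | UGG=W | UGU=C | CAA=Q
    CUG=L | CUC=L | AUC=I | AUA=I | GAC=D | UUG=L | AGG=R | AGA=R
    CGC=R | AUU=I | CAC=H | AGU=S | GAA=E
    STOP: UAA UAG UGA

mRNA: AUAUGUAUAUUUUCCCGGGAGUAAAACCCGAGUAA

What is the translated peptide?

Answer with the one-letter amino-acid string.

start AUG at pos 2
pos 2: AUG -> M; peptide=M
pos 5: UAU -> Y; peptide=MY
pos 8: AUU -> I; peptide=MYI
pos 11: UUC -> F; peptide=MYIF
pos 14: CCG -> P; peptide=MYIFP
pos 17: GGA -> G; peptide=MYIFPG
pos 20: GUA -> V; peptide=MYIFPGV
pos 23: AAA -> K; peptide=MYIFPGVK
pos 26: CCC -> P; peptide=MYIFPGVKP
pos 29: GAG -> E; peptide=MYIFPGVKPE
pos 32: UAA -> STOP

Answer: MYIFPGVKPE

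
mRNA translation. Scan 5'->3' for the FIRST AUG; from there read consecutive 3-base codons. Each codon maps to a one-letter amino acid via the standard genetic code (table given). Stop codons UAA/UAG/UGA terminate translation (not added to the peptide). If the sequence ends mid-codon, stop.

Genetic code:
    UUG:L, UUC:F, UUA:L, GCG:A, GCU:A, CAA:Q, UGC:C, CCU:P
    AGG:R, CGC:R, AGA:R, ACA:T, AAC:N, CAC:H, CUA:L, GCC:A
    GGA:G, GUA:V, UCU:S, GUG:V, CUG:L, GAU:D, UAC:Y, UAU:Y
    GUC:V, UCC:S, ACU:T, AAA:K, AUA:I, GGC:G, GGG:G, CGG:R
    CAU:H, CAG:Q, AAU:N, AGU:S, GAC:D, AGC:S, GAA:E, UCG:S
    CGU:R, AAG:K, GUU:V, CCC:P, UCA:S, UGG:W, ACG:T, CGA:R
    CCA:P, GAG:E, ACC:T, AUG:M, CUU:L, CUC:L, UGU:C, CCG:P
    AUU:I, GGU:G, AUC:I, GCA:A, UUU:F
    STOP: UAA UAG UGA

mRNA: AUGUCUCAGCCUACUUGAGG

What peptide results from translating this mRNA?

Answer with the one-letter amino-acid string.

Answer: MSQPT

Derivation:
start AUG at pos 0
pos 0: AUG -> M; peptide=M
pos 3: UCU -> S; peptide=MS
pos 6: CAG -> Q; peptide=MSQ
pos 9: CCU -> P; peptide=MSQP
pos 12: ACU -> T; peptide=MSQPT
pos 15: UGA -> STOP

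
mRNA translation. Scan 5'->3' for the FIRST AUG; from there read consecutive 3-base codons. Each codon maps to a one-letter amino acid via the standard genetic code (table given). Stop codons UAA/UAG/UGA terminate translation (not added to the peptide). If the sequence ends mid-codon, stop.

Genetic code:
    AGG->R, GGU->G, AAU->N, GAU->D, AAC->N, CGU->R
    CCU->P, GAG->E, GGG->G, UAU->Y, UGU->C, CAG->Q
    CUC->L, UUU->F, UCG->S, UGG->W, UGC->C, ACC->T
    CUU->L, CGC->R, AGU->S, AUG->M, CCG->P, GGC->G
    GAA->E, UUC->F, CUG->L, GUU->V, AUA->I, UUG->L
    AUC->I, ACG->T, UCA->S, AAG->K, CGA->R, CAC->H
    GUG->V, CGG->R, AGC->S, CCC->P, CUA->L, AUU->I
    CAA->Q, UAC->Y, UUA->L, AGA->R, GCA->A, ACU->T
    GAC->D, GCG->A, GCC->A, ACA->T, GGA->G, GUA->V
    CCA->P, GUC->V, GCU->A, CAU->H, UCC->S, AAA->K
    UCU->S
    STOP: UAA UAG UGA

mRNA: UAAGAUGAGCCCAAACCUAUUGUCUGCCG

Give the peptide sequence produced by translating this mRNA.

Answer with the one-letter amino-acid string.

Answer: MSPNLLSA

Derivation:
start AUG at pos 4
pos 4: AUG -> M; peptide=M
pos 7: AGC -> S; peptide=MS
pos 10: CCA -> P; peptide=MSP
pos 13: AAC -> N; peptide=MSPN
pos 16: CUA -> L; peptide=MSPNL
pos 19: UUG -> L; peptide=MSPNLL
pos 22: UCU -> S; peptide=MSPNLLS
pos 25: GCC -> A; peptide=MSPNLLSA
pos 28: only 1 nt remain (<3), stop (end of mRNA)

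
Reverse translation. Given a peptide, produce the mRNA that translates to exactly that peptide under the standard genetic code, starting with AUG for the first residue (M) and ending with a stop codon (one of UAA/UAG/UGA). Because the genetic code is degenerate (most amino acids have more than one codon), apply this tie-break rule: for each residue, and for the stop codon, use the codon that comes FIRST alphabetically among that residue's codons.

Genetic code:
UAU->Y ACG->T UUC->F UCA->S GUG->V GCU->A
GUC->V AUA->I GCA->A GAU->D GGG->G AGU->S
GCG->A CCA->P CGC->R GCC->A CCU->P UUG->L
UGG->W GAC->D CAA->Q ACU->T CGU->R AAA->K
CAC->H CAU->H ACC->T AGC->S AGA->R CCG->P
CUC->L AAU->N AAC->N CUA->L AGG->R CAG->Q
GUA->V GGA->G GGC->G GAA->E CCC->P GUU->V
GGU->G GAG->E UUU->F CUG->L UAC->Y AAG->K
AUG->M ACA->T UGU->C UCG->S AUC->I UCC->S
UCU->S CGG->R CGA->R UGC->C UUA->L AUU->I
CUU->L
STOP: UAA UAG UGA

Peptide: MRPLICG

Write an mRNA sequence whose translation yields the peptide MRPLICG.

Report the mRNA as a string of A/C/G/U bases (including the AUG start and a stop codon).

Answer: mRNA: AUGAGACCACUAAUAUGCGGAUAA

Derivation:
residue 1: M -> AUG (start codon)
residue 2: R codons sorted = AGA,AGG,CGA,CGC,CGG,CGU -> pick first = AGA
residue 3: P codons sorted = CCA,CCC,CCG,CCU -> pick first = CCA
residue 4: L codons sorted = CUA,CUC,CUG,CUU,UUA,UUG -> pick first = CUA
residue 5: I codons sorted = AUA,AUC,AUU -> pick first = AUA
residue 6: C codons sorted = UGC,UGU -> pick first = UGC
residue 7: G codons sorted = GGA,GGC,GGG,GGU -> pick first = GGA
terminator: stop codons sorted = UAA,UAG,UGA -> pick first = UAA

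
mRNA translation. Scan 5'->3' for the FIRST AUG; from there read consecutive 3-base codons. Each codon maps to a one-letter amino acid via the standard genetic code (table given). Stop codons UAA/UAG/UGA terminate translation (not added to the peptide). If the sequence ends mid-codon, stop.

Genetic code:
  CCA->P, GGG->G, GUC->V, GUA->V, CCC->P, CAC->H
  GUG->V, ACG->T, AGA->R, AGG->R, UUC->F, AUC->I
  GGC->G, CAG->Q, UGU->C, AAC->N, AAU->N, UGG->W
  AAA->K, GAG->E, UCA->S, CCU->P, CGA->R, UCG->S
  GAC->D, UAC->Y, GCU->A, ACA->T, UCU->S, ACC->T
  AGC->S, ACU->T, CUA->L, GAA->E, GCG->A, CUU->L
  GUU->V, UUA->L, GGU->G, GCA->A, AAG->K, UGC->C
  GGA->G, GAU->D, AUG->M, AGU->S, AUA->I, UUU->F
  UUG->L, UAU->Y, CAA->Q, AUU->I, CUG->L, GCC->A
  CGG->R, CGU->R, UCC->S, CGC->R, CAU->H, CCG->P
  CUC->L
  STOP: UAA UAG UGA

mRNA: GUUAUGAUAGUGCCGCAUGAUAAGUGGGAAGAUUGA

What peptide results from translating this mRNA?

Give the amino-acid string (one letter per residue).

Answer: MIVPHDKWED

Derivation:
start AUG at pos 3
pos 3: AUG -> M; peptide=M
pos 6: AUA -> I; peptide=MI
pos 9: GUG -> V; peptide=MIV
pos 12: CCG -> P; peptide=MIVP
pos 15: CAU -> H; peptide=MIVPH
pos 18: GAU -> D; peptide=MIVPHD
pos 21: AAG -> K; peptide=MIVPHDK
pos 24: UGG -> W; peptide=MIVPHDKW
pos 27: GAA -> E; peptide=MIVPHDKWE
pos 30: GAU -> D; peptide=MIVPHDKWED
pos 33: UGA -> STOP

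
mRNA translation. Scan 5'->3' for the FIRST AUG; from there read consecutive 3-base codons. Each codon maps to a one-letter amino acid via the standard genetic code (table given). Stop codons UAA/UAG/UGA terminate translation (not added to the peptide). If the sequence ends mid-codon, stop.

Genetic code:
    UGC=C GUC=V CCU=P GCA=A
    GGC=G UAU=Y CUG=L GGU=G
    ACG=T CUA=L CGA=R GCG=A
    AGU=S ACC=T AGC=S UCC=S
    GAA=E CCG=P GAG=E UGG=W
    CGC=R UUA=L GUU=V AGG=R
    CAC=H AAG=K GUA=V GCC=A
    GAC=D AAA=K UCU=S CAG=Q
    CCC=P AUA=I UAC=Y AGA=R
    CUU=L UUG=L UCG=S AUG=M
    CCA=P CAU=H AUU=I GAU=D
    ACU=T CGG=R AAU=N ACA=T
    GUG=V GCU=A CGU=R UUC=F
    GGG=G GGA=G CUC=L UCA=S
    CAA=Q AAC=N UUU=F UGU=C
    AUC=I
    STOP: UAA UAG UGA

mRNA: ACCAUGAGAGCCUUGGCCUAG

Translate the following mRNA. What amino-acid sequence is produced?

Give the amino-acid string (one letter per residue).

Answer: MRALA

Derivation:
start AUG at pos 3
pos 3: AUG -> M; peptide=M
pos 6: AGA -> R; peptide=MR
pos 9: GCC -> A; peptide=MRA
pos 12: UUG -> L; peptide=MRAL
pos 15: GCC -> A; peptide=MRALA
pos 18: UAG -> STOP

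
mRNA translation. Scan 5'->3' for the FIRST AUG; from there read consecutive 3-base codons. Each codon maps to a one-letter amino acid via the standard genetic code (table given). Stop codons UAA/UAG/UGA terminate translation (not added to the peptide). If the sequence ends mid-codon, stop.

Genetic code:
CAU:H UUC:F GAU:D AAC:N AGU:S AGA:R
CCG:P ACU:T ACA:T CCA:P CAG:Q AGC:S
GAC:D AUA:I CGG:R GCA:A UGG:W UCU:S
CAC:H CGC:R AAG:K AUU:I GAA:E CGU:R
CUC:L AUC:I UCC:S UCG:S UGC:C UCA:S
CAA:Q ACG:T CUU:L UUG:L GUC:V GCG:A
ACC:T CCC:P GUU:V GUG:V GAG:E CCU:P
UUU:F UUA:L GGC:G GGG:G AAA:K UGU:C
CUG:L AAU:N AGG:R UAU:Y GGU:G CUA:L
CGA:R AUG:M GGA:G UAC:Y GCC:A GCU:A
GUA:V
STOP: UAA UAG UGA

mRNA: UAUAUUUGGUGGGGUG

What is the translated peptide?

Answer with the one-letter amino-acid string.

Answer: (empty: no AUG start codon)

Derivation:
no AUG start codon found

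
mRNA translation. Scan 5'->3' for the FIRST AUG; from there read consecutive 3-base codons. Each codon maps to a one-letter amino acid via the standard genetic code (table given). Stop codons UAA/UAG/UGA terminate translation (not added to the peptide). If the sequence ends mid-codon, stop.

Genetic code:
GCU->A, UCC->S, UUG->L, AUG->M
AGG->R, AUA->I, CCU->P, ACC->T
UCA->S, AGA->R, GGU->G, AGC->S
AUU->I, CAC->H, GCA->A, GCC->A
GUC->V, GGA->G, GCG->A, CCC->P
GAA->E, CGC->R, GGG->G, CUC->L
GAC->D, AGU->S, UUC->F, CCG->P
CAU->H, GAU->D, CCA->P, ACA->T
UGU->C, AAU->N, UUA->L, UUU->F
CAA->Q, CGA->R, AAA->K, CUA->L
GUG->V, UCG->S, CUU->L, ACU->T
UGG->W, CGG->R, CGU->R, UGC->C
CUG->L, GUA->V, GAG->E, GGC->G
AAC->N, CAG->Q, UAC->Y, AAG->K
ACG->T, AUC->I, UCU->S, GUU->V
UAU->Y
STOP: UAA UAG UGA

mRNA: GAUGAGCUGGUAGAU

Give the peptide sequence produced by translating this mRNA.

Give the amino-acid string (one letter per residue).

Answer: MSW

Derivation:
start AUG at pos 1
pos 1: AUG -> M; peptide=M
pos 4: AGC -> S; peptide=MS
pos 7: UGG -> W; peptide=MSW
pos 10: UAG -> STOP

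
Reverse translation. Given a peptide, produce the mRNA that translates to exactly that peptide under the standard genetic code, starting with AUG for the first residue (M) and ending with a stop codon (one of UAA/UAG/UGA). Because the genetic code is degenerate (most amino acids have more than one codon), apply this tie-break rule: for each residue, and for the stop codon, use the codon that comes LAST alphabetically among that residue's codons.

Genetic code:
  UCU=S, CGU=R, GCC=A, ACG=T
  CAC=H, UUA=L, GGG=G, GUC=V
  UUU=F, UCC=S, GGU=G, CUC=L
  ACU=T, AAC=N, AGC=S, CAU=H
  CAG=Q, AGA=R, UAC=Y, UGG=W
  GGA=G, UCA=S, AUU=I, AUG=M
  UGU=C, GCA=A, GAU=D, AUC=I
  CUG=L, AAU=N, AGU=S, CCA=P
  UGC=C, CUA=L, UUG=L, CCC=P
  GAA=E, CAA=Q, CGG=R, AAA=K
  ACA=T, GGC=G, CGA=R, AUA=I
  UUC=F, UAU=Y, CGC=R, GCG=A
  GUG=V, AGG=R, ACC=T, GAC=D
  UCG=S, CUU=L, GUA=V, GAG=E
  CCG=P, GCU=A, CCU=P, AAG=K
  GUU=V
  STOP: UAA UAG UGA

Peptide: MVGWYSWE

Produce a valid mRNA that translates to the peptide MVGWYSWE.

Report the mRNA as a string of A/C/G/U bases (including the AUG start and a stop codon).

residue 1: M -> AUG (start codon)
residue 2: V codons sorted = GUA,GUC,GUG,GUU -> pick last = GUU
residue 3: G codons sorted = GGA,GGC,GGG,GGU -> pick last = GGU
residue 4: W -> UGG (only codon)
residue 5: Y codons sorted = UAC,UAU -> pick last = UAU
residue 6: S codons sorted = AGC,AGU,UCA,UCC,UCG,UCU -> pick last = UCU
residue 7: W -> UGG (only codon)
residue 8: E codons sorted = GAA,GAG -> pick last = GAG
terminator: stop codons sorted = UAA,UAG,UGA -> pick last = UGA

Answer: mRNA: AUGGUUGGUUGGUAUUCUUGGGAGUGA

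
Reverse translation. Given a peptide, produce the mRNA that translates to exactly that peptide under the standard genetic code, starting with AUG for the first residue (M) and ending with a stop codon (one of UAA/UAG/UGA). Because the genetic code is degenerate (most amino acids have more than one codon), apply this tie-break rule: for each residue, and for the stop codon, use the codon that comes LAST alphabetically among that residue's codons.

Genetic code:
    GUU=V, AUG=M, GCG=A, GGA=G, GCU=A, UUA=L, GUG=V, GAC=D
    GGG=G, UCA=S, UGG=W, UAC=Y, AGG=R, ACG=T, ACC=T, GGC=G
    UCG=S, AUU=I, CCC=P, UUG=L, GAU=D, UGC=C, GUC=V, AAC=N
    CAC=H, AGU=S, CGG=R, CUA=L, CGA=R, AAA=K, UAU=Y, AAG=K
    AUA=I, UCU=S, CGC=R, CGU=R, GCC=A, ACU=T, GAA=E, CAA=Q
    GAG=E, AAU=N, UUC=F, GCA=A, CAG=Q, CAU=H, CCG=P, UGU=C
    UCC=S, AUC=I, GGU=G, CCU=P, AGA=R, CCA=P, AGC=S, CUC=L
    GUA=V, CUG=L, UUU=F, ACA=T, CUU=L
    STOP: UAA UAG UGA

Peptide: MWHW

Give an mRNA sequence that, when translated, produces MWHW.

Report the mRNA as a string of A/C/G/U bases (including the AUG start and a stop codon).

residue 1: M -> AUG (start codon)
residue 2: W -> UGG (only codon)
residue 3: H codons sorted = CAC,CAU -> pick last = CAU
residue 4: W -> UGG (only codon)
terminator: stop codons sorted = UAA,UAG,UGA -> pick last = UGA

Answer: mRNA: AUGUGGCAUUGGUGA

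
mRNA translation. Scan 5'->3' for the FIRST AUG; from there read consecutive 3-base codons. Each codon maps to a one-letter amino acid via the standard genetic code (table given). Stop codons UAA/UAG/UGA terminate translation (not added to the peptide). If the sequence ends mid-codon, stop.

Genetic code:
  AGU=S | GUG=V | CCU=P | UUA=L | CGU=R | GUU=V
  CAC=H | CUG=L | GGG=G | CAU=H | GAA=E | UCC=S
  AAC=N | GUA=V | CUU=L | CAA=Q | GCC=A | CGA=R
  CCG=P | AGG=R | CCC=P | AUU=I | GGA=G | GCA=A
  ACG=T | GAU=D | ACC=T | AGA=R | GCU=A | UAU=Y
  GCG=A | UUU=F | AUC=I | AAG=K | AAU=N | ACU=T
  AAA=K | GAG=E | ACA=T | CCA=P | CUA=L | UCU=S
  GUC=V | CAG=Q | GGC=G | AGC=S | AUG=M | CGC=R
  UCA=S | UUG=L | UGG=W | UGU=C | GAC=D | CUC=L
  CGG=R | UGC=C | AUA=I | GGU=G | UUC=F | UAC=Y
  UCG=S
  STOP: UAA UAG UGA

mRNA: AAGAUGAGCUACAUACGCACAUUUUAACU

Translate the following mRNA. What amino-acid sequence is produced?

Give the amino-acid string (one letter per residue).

Answer: MSYIRTF

Derivation:
start AUG at pos 3
pos 3: AUG -> M; peptide=M
pos 6: AGC -> S; peptide=MS
pos 9: UAC -> Y; peptide=MSY
pos 12: AUA -> I; peptide=MSYI
pos 15: CGC -> R; peptide=MSYIR
pos 18: ACA -> T; peptide=MSYIRT
pos 21: UUU -> F; peptide=MSYIRTF
pos 24: UAA -> STOP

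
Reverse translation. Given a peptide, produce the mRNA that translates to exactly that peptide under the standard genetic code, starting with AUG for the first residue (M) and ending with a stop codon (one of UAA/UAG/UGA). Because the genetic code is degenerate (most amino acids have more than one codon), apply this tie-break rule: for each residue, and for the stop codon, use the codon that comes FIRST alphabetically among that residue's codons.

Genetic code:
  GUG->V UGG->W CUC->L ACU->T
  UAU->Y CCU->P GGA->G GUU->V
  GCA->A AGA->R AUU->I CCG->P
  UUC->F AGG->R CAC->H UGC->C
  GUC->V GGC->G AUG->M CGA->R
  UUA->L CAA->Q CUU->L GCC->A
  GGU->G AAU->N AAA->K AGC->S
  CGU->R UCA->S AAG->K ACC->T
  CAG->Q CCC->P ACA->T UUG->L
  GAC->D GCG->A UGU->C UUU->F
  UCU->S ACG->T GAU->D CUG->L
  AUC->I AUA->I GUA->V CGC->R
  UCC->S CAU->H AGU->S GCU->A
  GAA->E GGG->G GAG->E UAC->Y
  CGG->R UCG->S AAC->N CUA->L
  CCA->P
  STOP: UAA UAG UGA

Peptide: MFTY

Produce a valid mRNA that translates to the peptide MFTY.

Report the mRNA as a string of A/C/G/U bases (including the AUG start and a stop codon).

residue 1: M -> AUG (start codon)
residue 2: F codons sorted = UUC,UUU -> pick first = UUC
residue 3: T codons sorted = ACA,ACC,ACG,ACU -> pick first = ACA
residue 4: Y codons sorted = UAC,UAU -> pick first = UAC
terminator: stop codons sorted = UAA,UAG,UGA -> pick first = UAA

Answer: mRNA: AUGUUCACAUACUAA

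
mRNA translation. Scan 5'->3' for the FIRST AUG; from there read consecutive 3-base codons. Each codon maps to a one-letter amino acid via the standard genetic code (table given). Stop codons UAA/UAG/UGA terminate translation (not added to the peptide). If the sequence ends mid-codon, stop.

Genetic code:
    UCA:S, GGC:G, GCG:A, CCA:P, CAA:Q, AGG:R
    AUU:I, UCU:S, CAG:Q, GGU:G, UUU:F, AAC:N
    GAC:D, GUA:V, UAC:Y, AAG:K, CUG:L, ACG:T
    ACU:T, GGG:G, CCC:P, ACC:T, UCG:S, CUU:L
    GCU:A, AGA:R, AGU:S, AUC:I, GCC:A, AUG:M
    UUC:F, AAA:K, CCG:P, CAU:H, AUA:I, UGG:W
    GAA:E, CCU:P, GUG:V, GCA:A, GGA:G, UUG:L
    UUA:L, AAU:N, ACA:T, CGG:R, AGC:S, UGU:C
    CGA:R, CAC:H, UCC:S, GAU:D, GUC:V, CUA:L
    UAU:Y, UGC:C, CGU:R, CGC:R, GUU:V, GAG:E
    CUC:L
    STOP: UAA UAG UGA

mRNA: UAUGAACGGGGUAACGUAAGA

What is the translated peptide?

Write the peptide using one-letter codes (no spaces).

start AUG at pos 1
pos 1: AUG -> M; peptide=M
pos 4: AAC -> N; peptide=MN
pos 7: GGG -> G; peptide=MNG
pos 10: GUA -> V; peptide=MNGV
pos 13: ACG -> T; peptide=MNGVT
pos 16: UAA -> STOP

Answer: MNGVT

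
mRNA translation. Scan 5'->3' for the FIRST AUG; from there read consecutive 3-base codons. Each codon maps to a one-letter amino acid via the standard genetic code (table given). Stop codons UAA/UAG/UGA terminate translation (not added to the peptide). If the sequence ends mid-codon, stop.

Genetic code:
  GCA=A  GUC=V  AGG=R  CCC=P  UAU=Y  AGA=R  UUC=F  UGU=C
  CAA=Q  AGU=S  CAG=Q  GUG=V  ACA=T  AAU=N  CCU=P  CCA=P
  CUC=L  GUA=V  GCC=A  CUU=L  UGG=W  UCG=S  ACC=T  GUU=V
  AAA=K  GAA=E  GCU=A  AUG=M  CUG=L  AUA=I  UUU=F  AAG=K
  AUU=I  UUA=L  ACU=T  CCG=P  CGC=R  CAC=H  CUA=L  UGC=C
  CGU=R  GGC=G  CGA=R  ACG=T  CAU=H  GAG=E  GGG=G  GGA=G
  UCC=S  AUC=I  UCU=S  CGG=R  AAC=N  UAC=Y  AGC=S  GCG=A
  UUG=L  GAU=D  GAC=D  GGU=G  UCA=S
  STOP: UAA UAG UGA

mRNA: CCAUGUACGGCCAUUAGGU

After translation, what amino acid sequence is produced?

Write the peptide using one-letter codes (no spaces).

Answer: MYGH

Derivation:
start AUG at pos 2
pos 2: AUG -> M; peptide=M
pos 5: UAC -> Y; peptide=MY
pos 8: GGC -> G; peptide=MYG
pos 11: CAU -> H; peptide=MYGH
pos 14: UAG -> STOP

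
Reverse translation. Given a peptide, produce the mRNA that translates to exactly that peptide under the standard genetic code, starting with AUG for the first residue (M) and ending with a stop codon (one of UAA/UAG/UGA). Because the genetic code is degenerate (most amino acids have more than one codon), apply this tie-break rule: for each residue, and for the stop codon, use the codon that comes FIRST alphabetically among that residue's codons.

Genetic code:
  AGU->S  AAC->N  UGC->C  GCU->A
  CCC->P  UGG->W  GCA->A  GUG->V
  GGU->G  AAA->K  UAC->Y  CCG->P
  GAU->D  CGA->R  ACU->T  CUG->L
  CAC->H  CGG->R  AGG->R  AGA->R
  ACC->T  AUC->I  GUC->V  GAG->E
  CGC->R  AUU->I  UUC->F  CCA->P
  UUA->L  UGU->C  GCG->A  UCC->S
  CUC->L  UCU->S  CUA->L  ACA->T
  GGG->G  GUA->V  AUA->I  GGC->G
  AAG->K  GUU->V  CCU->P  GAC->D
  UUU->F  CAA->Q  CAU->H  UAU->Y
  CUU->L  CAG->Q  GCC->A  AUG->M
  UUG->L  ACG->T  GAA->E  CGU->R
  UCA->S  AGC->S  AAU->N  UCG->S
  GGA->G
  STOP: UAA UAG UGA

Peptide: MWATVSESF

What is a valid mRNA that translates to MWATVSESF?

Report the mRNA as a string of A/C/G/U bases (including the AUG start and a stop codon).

residue 1: M -> AUG (start codon)
residue 2: W -> UGG (only codon)
residue 3: A codons sorted = GCA,GCC,GCG,GCU -> pick first = GCA
residue 4: T codons sorted = ACA,ACC,ACG,ACU -> pick first = ACA
residue 5: V codons sorted = GUA,GUC,GUG,GUU -> pick first = GUA
residue 6: S codons sorted = AGC,AGU,UCA,UCC,UCG,UCU -> pick first = AGC
residue 7: E codons sorted = GAA,GAG -> pick first = GAA
residue 8: S codons sorted = AGC,AGU,UCA,UCC,UCG,UCU -> pick first = AGC
residue 9: F codons sorted = UUC,UUU -> pick first = UUC
terminator: stop codons sorted = UAA,UAG,UGA -> pick first = UAA

Answer: mRNA: AUGUGGGCAACAGUAAGCGAAAGCUUCUAA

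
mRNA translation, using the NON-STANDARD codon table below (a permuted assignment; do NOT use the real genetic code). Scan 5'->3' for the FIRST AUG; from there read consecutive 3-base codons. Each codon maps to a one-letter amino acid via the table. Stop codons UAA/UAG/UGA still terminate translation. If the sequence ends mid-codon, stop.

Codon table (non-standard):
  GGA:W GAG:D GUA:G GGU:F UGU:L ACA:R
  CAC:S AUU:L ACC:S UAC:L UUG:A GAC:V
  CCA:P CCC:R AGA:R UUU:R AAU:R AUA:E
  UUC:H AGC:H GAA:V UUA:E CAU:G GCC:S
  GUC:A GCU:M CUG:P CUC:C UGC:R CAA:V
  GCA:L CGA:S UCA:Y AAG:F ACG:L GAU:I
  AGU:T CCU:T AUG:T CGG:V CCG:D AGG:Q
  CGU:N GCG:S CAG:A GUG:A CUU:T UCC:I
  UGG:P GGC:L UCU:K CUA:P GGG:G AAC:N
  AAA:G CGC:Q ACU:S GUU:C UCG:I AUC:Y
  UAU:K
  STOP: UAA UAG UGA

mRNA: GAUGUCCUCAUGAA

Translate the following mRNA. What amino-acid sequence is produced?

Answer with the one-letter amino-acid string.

start AUG at pos 1
pos 1: AUG -> T; peptide=T
pos 4: UCC -> I; peptide=TI
pos 7: UCA -> Y; peptide=TIY
pos 10: UGA -> STOP

Answer: TIY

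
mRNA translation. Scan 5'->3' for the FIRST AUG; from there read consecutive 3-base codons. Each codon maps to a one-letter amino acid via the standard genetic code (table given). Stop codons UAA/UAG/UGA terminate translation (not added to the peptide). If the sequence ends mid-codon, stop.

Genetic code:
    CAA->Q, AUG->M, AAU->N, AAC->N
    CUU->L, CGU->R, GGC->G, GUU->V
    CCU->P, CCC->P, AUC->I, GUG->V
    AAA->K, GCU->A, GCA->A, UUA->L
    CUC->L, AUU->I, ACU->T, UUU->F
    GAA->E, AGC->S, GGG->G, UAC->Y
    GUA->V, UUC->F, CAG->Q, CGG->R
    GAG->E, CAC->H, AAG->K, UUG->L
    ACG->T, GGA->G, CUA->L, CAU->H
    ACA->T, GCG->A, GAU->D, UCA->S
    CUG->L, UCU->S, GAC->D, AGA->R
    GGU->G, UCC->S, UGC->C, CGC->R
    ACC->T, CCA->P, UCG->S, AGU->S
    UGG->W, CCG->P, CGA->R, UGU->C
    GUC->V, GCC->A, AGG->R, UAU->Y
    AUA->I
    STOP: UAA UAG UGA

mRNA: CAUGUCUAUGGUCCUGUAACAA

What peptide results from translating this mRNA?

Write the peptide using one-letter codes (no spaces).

Answer: MSMVL

Derivation:
start AUG at pos 1
pos 1: AUG -> M; peptide=M
pos 4: UCU -> S; peptide=MS
pos 7: AUG -> M; peptide=MSM
pos 10: GUC -> V; peptide=MSMV
pos 13: CUG -> L; peptide=MSMVL
pos 16: UAA -> STOP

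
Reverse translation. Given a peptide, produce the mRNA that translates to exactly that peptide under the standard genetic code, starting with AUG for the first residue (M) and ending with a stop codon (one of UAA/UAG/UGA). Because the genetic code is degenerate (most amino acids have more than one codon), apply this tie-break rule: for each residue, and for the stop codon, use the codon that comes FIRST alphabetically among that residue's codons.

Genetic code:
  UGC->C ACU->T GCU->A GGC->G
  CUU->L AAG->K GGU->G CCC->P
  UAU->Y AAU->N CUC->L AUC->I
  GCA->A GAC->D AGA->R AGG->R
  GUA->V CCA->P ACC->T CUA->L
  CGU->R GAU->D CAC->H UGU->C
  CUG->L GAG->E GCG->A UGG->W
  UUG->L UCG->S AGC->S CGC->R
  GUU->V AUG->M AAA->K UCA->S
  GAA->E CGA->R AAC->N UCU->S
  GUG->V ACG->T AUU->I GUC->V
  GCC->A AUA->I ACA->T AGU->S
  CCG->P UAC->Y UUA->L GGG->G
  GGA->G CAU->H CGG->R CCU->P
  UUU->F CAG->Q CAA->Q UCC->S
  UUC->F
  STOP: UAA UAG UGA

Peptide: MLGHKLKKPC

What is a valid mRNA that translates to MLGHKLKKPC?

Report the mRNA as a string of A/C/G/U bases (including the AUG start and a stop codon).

Answer: mRNA: AUGCUAGGACACAAACUAAAAAAACCAUGCUAA

Derivation:
residue 1: M -> AUG (start codon)
residue 2: L codons sorted = CUA,CUC,CUG,CUU,UUA,UUG -> pick first = CUA
residue 3: G codons sorted = GGA,GGC,GGG,GGU -> pick first = GGA
residue 4: H codons sorted = CAC,CAU -> pick first = CAC
residue 5: K codons sorted = AAA,AAG -> pick first = AAA
residue 6: L codons sorted = CUA,CUC,CUG,CUU,UUA,UUG -> pick first = CUA
residue 7: K codons sorted = AAA,AAG -> pick first = AAA
residue 8: K codons sorted = AAA,AAG -> pick first = AAA
residue 9: P codons sorted = CCA,CCC,CCG,CCU -> pick first = CCA
residue 10: C codons sorted = UGC,UGU -> pick first = UGC
terminator: stop codons sorted = UAA,UAG,UGA -> pick first = UAA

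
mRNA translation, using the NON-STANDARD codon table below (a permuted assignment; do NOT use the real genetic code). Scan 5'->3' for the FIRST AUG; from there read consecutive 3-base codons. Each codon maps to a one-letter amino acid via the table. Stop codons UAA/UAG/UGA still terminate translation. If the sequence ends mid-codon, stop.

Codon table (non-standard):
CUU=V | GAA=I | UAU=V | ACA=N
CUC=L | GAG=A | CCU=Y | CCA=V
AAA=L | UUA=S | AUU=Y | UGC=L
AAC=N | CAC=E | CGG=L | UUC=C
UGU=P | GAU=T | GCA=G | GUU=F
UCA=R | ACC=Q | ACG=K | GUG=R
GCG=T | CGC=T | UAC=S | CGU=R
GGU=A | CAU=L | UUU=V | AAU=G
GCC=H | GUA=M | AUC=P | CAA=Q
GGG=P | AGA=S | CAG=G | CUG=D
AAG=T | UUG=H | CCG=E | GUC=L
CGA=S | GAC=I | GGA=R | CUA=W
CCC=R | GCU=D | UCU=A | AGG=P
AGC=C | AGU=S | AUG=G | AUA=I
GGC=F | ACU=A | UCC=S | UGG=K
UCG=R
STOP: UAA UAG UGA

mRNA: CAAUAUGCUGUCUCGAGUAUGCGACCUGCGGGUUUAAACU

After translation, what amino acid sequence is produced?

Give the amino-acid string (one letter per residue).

Answer: GDASMLIDLF

Derivation:
start AUG at pos 4
pos 4: AUG -> G; peptide=G
pos 7: CUG -> D; peptide=GD
pos 10: UCU -> A; peptide=GDA
pos 13: CGA -> S; peptide=GDAS
pos 16: GUA -> M; peptide=GDASM
pos 19: UGC -> L; peptide=GDASML
pos 22: GAC -> I; peptide=GDASMLI
pos 25: CUG -> D; peptide=GDASMLID
pos 28: CGG -> L; peptide=GDASMLIDL
pos 31: GUU -> F; peptide=GDASMLIDLF
pos 34: UAA -> STOP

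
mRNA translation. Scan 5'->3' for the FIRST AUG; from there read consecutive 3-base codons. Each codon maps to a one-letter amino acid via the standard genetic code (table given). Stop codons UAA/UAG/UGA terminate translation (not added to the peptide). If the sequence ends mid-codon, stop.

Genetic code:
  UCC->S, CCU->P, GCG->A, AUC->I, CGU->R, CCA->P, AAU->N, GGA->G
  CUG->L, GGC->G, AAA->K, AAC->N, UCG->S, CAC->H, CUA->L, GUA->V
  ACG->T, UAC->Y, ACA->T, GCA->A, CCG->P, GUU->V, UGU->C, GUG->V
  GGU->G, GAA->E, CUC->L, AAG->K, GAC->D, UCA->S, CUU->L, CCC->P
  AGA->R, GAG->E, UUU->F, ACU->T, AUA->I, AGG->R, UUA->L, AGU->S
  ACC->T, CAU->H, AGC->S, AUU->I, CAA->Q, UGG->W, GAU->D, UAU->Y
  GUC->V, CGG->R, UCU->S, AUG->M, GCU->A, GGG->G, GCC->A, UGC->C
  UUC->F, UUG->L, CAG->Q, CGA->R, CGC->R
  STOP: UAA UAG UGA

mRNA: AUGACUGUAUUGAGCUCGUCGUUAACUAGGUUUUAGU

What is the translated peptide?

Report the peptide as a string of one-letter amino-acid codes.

start AUG at pos 0
pos 0: AUG -> M; peptide=M
pos 3: ACU -> T; peptide=MT
pos 6: GUA -> V; peptide=MTV
pos 9: UUG -> L; peptide=MTVL
pos 12: AGC -> S; peptide=MTVLS
pos 15: UCG -> S; peptide=MTVLSS
pos 18: UCG -> S; peptide=MTVLSSS
pos 21: UUA -> L; peptide=MTVLSSSL
pos 24: ACU -> T; peptide=MTVLSSSLT
pos 27: AGG -> R; peptide=MTVLSSSLTR
pos 30: UUU -> F; peptide=MTVLSSSLTRF
pos 33: UAG -> STOP

Answer: MTVLSSSLTRF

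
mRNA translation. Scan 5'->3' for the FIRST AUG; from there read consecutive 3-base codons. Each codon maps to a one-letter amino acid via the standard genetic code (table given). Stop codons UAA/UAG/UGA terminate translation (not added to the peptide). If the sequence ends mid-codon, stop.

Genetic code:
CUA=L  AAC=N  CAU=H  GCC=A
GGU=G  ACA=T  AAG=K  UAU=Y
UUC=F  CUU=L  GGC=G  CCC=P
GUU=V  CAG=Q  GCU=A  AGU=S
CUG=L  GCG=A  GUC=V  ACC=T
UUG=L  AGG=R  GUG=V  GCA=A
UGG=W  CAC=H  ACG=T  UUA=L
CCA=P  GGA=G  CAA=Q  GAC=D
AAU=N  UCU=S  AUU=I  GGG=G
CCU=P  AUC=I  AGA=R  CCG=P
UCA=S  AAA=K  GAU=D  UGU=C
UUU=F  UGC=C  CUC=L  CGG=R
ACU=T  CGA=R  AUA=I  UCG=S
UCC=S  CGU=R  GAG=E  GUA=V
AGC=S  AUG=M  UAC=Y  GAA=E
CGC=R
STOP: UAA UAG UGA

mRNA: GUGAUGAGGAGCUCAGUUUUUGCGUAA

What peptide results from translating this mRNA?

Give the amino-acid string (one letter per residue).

start AUG at pos 3
pos 3: AUG -> M; peptide=M
pos 6: AGG -> R; peptide=MR
pos 9: AGC -> S; peptide=MRS
pos 12: UCA -> S; peptide=MRSS
pos 15: GUU -> V; peptide=MRSSV
pos 18: UUU -> F; peptide=MRSSVF
pos 21: GCG -> A; peptide=MRSSVFA
pos 24: UAA -> STOP

Answer: MRSSVFA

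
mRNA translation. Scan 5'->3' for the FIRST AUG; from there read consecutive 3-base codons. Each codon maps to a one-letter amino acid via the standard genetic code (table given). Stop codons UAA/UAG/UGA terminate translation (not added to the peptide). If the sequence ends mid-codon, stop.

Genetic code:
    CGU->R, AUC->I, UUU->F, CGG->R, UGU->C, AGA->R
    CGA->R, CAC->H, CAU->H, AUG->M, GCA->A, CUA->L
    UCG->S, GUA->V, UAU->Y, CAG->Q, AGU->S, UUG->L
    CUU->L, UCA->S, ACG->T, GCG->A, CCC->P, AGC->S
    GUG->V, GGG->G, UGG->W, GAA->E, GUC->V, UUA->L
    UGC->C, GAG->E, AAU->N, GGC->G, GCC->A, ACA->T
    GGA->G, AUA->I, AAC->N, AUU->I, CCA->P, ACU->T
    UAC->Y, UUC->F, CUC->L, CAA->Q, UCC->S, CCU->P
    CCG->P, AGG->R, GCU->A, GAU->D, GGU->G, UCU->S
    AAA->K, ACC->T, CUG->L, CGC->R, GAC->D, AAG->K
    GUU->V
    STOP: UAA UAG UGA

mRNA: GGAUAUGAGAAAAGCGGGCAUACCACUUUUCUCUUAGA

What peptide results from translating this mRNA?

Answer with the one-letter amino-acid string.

start AUG at pos 4
pos 4: AUG -> M; peptide=M
pos 7: AGA -> R; peptide=MR
pos 10: AAA -> K; peptide=MRK
pos 13: GCG -> A; peptide=MRKA
pos 16: GGC -> G; peptide=MRKAG
pos 19: AUA -> I; peptide=MRKAGI
pos 22: CCA -> P; peptide=MRKAGIP
pos 25: CUU -> L; peptide=MRKAGIPL
pos 28: UUC -> F; peptide=MRKAGIPLF
pos 31: UCU -> S; peptide=MRKAGIPLFS
pos 34: UAG -> STOP

Answer: MRKAGIPLFS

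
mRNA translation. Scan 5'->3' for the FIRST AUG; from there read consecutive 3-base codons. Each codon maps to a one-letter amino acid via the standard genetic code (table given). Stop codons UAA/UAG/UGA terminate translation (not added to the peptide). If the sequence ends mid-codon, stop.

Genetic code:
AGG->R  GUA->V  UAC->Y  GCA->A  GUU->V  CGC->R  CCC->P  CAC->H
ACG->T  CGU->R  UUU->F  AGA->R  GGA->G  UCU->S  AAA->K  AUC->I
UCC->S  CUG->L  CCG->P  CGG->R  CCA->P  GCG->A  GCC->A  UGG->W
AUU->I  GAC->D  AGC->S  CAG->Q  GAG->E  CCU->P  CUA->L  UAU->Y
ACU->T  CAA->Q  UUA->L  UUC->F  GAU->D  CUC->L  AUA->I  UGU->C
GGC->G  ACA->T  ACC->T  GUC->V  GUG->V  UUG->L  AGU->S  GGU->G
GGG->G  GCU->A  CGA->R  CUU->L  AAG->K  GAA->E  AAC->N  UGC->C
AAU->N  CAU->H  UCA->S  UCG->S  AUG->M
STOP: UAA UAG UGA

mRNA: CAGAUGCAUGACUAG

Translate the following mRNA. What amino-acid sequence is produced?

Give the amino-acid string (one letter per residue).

Answer: MHD

Derivation:
start AUG at pos 3
pos 3: AUG -> M; peptide=M
pos 6: CAU -> H; peptide=MH
pos 9: GAC -> D; peptide=MHD
pos 12: UAG -> STOP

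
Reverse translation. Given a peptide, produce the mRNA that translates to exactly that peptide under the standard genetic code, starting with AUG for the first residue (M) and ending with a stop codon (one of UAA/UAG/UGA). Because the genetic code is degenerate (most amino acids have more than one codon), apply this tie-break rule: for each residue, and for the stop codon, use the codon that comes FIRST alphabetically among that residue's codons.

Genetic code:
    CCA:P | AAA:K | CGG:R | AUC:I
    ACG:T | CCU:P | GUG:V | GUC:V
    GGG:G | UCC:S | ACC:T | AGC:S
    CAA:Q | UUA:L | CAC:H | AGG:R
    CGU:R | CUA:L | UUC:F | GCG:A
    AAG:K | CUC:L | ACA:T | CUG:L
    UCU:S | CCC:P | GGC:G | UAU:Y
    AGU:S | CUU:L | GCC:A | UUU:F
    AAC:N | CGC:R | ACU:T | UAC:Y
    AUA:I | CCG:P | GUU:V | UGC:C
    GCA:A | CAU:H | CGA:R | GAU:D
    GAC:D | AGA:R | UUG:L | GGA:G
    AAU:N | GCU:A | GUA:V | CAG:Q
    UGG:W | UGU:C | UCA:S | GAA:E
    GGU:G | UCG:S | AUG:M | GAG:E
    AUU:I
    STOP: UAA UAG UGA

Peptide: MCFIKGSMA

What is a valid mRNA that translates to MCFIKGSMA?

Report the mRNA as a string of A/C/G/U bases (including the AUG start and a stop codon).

Answer: mRNA: AUGUGCUUCAUAAAAGGAAGCAUGGCAUAA

Derivation:
residue 1: M -> AUG (start codon)
residue 2: C codons sorted = UGC,UGU -> pick first = UGC
residue 3: F codons sorted = UUC,UUU -> pick first = UUC
residue 4: I codons sorted = AUA,AUC,AUU -> pick first = AUA
residue 5: K codons sorted = AAA,AAG -> pick first = AAA
residue 6: G codons sorted = GGA,GGC,GGG,GGU -> pick first = GGA
residue 7: S codons sorted = AGC,AGU,UCA,UCC,UCG,UCU -> pick first = AGC
residue 8: M -> AUG (only codon)
residue 9: A codons sorted = GCA,GCC,GCG,GCU -> pick first = GCA
terminator: stop codons sorted = UAA,UAG,UGA -> pick first = UAA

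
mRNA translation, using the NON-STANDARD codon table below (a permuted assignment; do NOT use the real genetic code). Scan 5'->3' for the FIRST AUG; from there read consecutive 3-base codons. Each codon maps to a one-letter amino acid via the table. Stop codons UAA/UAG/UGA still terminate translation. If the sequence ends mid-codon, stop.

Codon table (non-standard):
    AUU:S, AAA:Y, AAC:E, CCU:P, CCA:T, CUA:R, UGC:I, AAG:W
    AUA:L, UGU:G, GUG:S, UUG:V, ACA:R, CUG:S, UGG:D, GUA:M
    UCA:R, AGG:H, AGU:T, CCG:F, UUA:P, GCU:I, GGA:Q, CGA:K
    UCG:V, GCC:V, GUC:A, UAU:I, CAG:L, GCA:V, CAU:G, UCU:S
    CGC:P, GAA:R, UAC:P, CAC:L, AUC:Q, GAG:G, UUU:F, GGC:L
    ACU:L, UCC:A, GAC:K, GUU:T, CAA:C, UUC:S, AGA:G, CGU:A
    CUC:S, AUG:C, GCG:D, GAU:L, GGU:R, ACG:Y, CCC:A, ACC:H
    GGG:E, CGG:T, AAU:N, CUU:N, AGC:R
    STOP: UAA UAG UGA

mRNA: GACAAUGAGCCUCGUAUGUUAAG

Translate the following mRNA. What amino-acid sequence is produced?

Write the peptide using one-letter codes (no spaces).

start AUG at pos 4
pos 4: AUG -> C; peptide=C
pos 7: AGC -> R; peptide=CR
pos 10: CUC -> S; peptide=CRS
pos 13: GUA -> M; peptide=CRSM
pos 16: UGU -> G; peptide=CRSMG
pos 19: UAA -> STOP

Answer: CRSMG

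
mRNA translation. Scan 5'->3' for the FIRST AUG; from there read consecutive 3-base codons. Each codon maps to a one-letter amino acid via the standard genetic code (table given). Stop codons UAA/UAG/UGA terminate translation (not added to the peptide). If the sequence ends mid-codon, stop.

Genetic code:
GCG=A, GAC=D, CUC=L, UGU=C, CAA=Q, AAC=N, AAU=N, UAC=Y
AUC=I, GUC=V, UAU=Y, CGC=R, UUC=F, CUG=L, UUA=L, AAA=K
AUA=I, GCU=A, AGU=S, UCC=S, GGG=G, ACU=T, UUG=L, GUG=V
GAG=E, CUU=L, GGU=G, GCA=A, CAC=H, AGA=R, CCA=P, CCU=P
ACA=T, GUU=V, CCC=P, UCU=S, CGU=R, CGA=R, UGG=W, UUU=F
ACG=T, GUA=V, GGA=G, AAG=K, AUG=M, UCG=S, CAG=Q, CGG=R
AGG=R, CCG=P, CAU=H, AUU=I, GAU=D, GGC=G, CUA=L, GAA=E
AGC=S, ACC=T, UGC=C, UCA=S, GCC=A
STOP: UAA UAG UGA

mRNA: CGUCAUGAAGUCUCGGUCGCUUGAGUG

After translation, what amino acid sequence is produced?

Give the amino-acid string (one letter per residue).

Answer: MKSRSLE

Derivation:
start AUG at pos 4
pos 4: AUG -> M; peptide=M
pos 7: AAG -> K; peptide=MK
pos 10: UCU -> S; peptide=MKS
pos 13: CGG -> R; peptide=MKSR
pos 16: UCG -> S; peptide=MKSRS
pos 19: CUU -> L; peptide=MKSRSL
pos 22: GAG -> E; peptide=MKSRSLE
pos 25: only 2 nt remain (<3), stop (end of mRNA)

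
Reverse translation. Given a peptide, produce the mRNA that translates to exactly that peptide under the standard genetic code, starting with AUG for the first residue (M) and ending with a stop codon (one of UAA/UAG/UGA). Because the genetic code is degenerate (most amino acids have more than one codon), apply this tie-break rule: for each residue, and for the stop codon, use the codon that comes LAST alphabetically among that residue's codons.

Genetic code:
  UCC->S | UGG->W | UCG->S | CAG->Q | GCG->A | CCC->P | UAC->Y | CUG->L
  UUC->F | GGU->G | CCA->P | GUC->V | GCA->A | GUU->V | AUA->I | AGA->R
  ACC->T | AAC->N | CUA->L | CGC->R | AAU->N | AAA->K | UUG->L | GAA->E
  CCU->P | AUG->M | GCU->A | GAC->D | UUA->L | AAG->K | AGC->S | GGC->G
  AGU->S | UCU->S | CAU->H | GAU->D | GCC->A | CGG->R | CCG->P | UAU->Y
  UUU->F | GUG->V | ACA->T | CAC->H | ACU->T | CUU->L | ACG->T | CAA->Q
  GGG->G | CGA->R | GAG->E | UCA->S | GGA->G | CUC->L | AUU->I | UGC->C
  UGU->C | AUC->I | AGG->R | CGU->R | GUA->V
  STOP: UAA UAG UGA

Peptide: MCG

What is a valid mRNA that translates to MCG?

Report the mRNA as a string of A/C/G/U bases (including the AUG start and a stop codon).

residue 1: M -> AUG (start codon)
residue 2: C codons sorted = UGC,UGU -> pick last = UGU
residue 3: G codons sorted = GGA,GGC,GGG,GGU -> pick last = GGU
terminator: stop codons sorted = UAA,UAG,UGA -> pick last = UGA

Answer: mRNA: AUGUGUGGUUGA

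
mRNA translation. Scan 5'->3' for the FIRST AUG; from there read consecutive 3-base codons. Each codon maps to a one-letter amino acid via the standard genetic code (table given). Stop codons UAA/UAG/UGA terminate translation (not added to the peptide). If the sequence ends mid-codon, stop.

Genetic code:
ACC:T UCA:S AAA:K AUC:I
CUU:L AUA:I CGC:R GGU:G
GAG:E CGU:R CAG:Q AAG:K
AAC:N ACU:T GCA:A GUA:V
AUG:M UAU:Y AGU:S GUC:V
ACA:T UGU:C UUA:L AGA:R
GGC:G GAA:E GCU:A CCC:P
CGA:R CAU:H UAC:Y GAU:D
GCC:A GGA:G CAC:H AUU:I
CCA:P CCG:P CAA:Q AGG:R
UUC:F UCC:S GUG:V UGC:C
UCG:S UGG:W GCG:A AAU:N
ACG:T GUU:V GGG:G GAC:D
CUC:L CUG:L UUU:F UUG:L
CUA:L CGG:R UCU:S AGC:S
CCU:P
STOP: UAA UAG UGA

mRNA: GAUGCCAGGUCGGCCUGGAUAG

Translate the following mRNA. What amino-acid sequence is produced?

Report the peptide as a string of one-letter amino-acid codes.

start AUG at pos 1
pos 1: AUG -> M; peptide=M
pos 4: CCA -> P; peptide=MP
pos 7: GGU -> G; peptide=MPG
pos 10: CGG -> R; peptide=MPGR
pos 13: CCU -> P; peptide=MPGRP
pos 16: GGA -> G; peptide=MPGRPG
pos 19: UAG -> STOP

Answer: MPGRPG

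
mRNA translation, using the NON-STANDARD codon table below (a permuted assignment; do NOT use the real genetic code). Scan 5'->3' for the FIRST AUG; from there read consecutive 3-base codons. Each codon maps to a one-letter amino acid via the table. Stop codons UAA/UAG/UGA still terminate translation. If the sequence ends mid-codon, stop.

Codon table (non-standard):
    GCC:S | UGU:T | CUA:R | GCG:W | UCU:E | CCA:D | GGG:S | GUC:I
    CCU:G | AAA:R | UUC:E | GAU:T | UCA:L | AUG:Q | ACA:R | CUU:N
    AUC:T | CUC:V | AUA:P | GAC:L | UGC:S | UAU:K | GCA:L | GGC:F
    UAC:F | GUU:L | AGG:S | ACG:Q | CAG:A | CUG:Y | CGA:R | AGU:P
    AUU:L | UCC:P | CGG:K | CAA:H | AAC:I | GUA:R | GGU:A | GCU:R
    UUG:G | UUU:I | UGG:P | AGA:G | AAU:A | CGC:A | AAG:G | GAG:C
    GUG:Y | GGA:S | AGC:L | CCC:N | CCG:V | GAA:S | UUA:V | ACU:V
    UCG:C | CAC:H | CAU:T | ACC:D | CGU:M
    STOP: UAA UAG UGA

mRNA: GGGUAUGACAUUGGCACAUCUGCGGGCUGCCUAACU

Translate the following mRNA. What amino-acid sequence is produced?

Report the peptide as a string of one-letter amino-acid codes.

Answer: QRGLTYKRS

Derivation:
start AUG at pos 4
pos 4: AUG -> Q; peptide=Q
pos 7: ACA -> R; peptide=QR
pos 10: UUG -> G; peptide=QRG
pos 13: GCA -> L; peptide=QRGL
pos 16: CAU -> T; peptide=QRGLT
pos 19: CUG -> Y; peptide=QRGLTY
pos 22: CGG -> K; peptide=QRGLTYK
pos 25: GCU -> R; peptide=QRGLTYKR
pos 28: GCC -> S; peptide=QRGLTYKRS
pos 31: UAA -> STOP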